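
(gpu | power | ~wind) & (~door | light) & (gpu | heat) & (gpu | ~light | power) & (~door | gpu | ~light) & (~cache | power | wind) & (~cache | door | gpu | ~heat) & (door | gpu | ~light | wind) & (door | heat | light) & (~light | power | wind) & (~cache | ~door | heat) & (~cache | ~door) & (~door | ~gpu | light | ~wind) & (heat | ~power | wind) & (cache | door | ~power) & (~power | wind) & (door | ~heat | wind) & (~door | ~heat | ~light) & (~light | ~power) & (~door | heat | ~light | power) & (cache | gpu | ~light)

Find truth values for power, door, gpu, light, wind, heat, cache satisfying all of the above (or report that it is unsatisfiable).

power = False, door = False, gpu = True, light = True, wind = True, heat = False, cache = False

Set power = False.
Set door = False.
Try gpu = False:
  (gpu | power | ~wind) forces wind = False.
  (gpu | heat) forces heat = True.
  clause (door | ~heat | wind) is falsified — backtrack.
So gpu = True.
Set light = True.
  then (~light | power | wind) forces wind = True.
Set heat = False.
Set cache = False.
All clauses satisfied.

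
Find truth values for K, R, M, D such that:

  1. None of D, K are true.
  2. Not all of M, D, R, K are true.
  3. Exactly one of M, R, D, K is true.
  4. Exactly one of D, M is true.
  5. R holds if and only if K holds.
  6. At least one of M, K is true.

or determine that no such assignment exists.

K: False, R: False, M: True, D: False

  (1) {D, K}: 0 true — none ✓
  (2) {M, D, R, K}: 1/4 true — not all ✓
  (3) {M, R, D, K}: 1 true — exactly one ✓
  (4) {D, M}: 1 true — exactly one ✓
  (5) R=F, K=F — same ✓
  (6) {M, K}: 1 true — at least one ✓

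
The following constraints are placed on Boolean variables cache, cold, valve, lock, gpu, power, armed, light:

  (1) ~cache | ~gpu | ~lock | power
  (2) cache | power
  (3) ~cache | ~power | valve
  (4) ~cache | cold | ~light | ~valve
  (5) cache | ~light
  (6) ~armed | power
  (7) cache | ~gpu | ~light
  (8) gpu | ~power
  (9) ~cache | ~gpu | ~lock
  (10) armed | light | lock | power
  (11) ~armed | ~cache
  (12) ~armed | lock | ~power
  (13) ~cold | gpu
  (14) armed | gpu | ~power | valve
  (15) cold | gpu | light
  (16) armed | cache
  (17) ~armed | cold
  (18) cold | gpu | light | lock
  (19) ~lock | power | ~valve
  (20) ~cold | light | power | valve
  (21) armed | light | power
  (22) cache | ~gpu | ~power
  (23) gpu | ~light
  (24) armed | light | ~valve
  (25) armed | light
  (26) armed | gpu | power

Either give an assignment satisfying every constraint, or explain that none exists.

cache: True, cold: False, valve: False, lock: False, gpu: True, power: False, armed: False, light: True

Try cache = False:
  (cache | power) forces power = True.
  (cache | ~light) forces light = False.
  (gpu | ~power) forces gpu = True.
  clause (cache | ~gpu | ~power) is falsified — backtrack.
So cache = True.
  then (~armed | ~cache) forces armed = False.
  then (armed | light) forces light = True.
  then (gpu | ~light) forces gpu = True.
  then (~cache | ~gpu | ~lock) forces lock = False.
Set cold = False.
  then (~cache | cold | ~light | ~valve) forces valve = False.
  then (~cache | ~power | valve) forces power = False.
All clauses satisfied.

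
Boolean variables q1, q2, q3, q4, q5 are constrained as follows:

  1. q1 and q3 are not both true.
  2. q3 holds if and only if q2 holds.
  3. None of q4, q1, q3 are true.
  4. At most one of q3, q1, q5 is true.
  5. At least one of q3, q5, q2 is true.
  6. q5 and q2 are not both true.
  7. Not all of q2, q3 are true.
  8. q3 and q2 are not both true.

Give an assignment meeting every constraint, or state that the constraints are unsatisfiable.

q1=F, q2=F, q3=F, q4=F, q5=T

  (1) q1=F, q3=F — not both ✓
  (2) q3=F, q2=F — same ✓
  (3) {q4, q1, q3}: 0 true — none ✓
  (4) {q3, q1, q5}: 1 true — at most one ✓
  (5) {q3, q5, q2}: 1 true — at least one ✓
  (6) q5=T, q2=F — not both ✓
  (7) {q2, q3}: 0/2 true — not all ✓
  (8) q3=F, q2=F — not both ✓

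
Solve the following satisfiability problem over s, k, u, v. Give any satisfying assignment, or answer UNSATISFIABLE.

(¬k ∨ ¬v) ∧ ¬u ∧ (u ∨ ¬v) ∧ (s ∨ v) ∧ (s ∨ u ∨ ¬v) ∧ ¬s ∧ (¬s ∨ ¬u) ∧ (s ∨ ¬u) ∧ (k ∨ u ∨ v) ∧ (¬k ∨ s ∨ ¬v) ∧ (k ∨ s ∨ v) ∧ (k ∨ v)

The formula is unsatisfiable.

Case s = True:
  Clause (¬s) is falsified — contradiction.
Case s = False:
  (¬u) forces u = False.
  (u ∨ ¬v) forces v = False.
  Clause (s ∨ v) is falsified — contradiction.
Both cases fail, so the formula is unsatisfiable.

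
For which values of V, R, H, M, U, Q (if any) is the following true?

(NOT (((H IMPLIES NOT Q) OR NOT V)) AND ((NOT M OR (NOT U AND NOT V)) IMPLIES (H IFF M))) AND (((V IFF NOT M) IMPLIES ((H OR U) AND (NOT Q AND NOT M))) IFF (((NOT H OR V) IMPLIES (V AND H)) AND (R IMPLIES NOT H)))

V = True, R = False, H = True, M = True, U = True, Q = True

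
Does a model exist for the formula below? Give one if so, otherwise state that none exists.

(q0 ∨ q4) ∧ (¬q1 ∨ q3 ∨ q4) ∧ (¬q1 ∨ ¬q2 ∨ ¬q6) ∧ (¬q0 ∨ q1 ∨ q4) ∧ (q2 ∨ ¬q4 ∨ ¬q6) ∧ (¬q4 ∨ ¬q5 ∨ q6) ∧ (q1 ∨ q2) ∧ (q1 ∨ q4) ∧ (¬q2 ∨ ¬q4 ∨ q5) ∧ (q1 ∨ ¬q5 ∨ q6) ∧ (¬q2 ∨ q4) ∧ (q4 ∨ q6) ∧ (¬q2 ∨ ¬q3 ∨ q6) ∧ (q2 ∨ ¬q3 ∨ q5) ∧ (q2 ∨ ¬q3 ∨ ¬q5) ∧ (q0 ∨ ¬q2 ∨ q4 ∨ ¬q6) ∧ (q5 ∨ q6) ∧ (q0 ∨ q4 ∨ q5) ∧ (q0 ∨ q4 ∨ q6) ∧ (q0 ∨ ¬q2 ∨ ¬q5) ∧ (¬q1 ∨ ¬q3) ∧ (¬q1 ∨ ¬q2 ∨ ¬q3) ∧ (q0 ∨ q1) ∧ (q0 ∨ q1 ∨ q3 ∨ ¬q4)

Set q0 = True.
Set q1 = False.
  then (¬q0 ∨ q1 ∨ q4) forces q4 = True.
  then (q1 ∨ q2) forces q2 = True.
  then (¬q2 ∨ ¬q4 ∨ q5) forces q5 = True.
  then (q1 ∨ ¬q5 ∨ q6) forces q6 = True.
Set q3 = True.
All clauses satisfied.

q0=T, q1=F, q2=T, q3=T, q4=T, q5=T, q6=T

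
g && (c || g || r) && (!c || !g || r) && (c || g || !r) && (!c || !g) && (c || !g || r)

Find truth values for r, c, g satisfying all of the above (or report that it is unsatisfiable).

r = True, c = False, g = True

Unit clause (g) forces g = True.
In (!c || !g) only !c is left, so c = False.
In (c || !g || r) only r is left, so r = True.
Check each clause:
  (g): g holds.
  (c || g || r): g holds.
  (!c || !g || r): !c holds.
  (c || g || !r): g holds.
  (!c || !g): !c holds.
  (c || !g || r): r holds.
All clauses satisfied.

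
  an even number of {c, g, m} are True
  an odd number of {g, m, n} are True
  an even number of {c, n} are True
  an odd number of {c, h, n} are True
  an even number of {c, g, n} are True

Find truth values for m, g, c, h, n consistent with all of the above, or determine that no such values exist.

Unsatisfiable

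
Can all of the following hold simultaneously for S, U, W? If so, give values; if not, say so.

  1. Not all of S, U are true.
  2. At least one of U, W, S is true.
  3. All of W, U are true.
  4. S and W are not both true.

S = False, U = True, W = True

  (1) {S, U}: 1/2 true — not all ✓
  (2) {U, W, S}: 2 true — at least one ✓
  (3) {W, U}: all 2 true ✓
  (4) S=F, W=T — not both ✓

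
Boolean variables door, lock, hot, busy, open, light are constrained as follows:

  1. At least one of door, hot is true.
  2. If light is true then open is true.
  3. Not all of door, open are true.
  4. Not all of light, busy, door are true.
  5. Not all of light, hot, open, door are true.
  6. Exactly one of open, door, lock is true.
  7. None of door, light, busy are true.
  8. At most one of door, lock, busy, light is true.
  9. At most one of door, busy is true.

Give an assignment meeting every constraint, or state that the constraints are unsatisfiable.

door = False; lock = False; hot = True; busy = False; open = True; light = False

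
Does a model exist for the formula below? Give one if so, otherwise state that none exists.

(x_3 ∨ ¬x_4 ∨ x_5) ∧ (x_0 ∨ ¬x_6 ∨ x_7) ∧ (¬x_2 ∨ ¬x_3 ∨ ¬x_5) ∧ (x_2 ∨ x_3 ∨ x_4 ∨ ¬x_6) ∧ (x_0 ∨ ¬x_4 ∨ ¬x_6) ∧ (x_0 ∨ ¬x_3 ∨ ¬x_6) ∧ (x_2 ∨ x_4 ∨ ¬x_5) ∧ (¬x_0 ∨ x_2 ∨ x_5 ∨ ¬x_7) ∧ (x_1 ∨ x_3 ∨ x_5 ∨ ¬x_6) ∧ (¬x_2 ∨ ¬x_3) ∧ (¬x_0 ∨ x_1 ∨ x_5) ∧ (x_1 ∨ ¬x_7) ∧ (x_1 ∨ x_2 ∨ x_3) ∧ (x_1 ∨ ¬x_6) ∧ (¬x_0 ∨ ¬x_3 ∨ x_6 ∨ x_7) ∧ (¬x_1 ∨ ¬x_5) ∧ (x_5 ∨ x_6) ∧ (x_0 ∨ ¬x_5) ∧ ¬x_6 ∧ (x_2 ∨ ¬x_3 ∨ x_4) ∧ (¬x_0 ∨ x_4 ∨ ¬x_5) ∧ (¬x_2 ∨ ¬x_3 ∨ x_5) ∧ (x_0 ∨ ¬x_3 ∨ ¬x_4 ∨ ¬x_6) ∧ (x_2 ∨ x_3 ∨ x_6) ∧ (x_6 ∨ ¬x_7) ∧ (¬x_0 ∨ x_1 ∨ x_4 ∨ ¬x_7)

x_0 = True, x_1 = False, x_2 = True, x_3 = False, x_4 = True, x_5 = True, x_6 = False, x_7 = False

Unit clause (¬x_6) forces x_6 = False.
In (x_6 ∨ ¬x_7) only ¬x_7 is left, so x_7 = False.
In (x_5 ∨ x_6) only x_5 is left, so x_5 = True.
In (x_0 ∨ ¬x_5) only x_0 is left, so x_0 = True.
In (¬x_0 ∨ x_4 ∨ ¬x_5) only x_4 is left, so x_4 = True.
In (¬x_0 ∨ ¬x_3 ∨ x_6 ∨ x_7) only ¬x_3 is left, so x_3 = False.
In (¬x_1 ∨ ¬x_5) only ¬x_1 is left, so x_1 = False.
In (x_2 ∨ x_3 ∨ x_6) only x_2 is left, so x_2 = True.
All clauses satisfied.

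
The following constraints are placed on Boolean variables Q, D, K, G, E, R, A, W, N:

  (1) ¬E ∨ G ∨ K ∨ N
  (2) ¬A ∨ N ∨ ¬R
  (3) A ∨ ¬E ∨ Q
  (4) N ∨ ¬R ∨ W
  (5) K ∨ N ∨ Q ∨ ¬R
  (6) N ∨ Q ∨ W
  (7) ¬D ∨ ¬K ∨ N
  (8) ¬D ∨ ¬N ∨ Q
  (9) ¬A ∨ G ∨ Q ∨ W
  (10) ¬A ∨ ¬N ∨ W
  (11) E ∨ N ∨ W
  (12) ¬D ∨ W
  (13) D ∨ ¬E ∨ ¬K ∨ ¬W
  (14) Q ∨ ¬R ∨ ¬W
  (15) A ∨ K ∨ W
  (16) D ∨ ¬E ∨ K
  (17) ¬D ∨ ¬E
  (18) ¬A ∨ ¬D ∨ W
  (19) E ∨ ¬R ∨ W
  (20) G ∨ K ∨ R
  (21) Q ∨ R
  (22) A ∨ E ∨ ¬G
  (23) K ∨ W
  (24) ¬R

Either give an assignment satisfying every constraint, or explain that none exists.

Q = True; D = False; K = True; G = False; E = False; R = False; A = True; W = True; N = True

Unit clause (¬R) forces R = False.
In (Q ∨ R) only Q is left, so Q = True.
Set D = False.
Set K = True.
Set G = False.
Set E = False.
Set A = True.
Try W = False:
  (¬A ∨ ¬N ∨ W) forces N = False.
  clause (E ∨ N ∨ W) is falsified — backtrack.
So W = True.
Set N = True.
All clauses satisfied.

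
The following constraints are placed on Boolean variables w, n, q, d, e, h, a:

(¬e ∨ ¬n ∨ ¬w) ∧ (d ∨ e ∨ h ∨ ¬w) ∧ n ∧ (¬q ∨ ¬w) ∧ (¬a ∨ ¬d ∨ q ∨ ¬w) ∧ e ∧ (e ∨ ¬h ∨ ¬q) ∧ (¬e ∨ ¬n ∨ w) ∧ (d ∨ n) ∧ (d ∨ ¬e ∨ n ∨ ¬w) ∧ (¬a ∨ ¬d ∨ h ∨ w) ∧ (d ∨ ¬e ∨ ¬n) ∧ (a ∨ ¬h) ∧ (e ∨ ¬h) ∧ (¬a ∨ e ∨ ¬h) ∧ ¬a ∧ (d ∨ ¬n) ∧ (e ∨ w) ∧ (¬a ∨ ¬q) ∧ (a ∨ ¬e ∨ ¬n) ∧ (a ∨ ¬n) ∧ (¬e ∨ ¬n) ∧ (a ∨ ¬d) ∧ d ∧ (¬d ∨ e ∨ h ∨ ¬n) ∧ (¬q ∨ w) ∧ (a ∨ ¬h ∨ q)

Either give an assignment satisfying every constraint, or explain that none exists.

The formula is unsatisfiable.

Case n = True:
  (e) forces e = True.
  Clause (¬e ∨ ¬n) is falsified — contradiction.
Case n = False:
  Clause (n) is falsified — contradiction.
Both cases fail, so the formula is unsatisfiable.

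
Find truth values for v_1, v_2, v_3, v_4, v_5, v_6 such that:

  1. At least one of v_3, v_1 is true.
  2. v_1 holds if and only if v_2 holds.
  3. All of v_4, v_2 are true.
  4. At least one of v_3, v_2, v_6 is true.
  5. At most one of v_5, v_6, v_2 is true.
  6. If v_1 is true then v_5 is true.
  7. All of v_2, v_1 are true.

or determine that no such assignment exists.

Case v_1 = True:
  (2) with v_1=T forces v_2 = True.
  (3) forces v_4 = True.
  (5) with v_2=T forces v_5 = False.
  Constraint (6) is violated (v_1=T, v_5=F) — contradiction.
Case v_1 = False:
  Constraint (7) is violated (v_1=F) — contradiction.
Both cases fail — unsatisfiable.

Unsatisfiable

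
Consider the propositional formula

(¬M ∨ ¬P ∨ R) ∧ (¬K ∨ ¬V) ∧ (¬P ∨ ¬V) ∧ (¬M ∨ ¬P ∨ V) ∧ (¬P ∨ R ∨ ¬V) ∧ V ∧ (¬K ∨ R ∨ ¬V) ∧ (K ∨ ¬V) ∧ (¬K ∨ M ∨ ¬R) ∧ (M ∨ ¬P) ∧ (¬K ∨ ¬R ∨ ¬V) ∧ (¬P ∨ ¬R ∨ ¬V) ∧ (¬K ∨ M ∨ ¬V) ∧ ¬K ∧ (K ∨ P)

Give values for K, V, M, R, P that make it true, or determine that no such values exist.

Case K = True:
  Clause (¬K) is falsified — contradiction.
Case K = False:
  (V) forces V = True.
  Clause (K ∨ ¬V) is falsified — contradiction.
Both cases fail, so the formula is unsatisfiable.

Unsatisfiable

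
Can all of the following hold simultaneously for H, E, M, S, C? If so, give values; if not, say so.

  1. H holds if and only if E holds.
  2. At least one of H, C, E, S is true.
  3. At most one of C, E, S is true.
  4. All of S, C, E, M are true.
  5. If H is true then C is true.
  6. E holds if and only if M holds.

No satisfying assignment exists.

Case S = True:
  (3) with S=T forces C = False.
  Constraint (4) is violated (C=F) — contradiction.
Case S = False:
  Constraint (4) is violated (S=F) — contradiction.
Both cases fail — unsatisfiable.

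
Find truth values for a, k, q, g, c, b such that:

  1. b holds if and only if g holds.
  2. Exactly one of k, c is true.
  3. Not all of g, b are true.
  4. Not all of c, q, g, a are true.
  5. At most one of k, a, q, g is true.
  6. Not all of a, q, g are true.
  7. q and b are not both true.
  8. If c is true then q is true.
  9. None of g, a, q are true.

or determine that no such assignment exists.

a=F, k=T, q=F, g=F, c=F, b=F

  (1) b=F, g=F — same ✓
  (2) {k, c}: 1 true — exactly one ✓
  (3) {g, b}: 0/2 true — not all ✓
  (4) {c, q, g, a}: 0/4 true — not all ✓
  (5) {k, a, q, g}: 1 true — at most one ✓
  (6) {a, q, g}: 0/3 true — not all ✓
  (7) q=F, b=F — not both ✓
  (8) c=F ⇒ q: vacuous ✓
  (9) {g, a, q}: 0 true — none ✓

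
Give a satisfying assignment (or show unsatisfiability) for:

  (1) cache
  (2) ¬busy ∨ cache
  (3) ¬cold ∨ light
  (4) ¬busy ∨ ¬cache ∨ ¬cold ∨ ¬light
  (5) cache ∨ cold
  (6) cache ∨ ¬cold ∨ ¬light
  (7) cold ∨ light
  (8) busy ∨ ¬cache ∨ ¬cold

Unit clause (cache) forces cache = True.
Try cold = True:
  (¬cold ∨ light) forces light = True.
  (¬busy ∨ ¬cache ∨ ¬cold ∨ ¬light) forces busy = False.
  clause (busy ∨ ¬cache ∨ ¬cold) is falsified — backtrack.
So cold = False.
  then (cold ∨ light) forces light = True.
Set busy = True.
Check each clause:
  (cache): cache holds.
  (¬busy ∨ cache): cache holds.
  (¬cold ∨ light): ¬cold holds.
  (¬busy ∨ ¬cache ∨ ¬cold ∨ ¬light): ¬cold holds.
  (cache ∨ cold): cache holds.
  (cache ∨ ¬cold ∨ ¬light): cache holds.
  (cold ∨ light): light holds.
  (busy ∨ ¬cache ∨ ¬cold): busy holds.
All clauses satisfied.

cold=F, busy=T, light=T, cache=T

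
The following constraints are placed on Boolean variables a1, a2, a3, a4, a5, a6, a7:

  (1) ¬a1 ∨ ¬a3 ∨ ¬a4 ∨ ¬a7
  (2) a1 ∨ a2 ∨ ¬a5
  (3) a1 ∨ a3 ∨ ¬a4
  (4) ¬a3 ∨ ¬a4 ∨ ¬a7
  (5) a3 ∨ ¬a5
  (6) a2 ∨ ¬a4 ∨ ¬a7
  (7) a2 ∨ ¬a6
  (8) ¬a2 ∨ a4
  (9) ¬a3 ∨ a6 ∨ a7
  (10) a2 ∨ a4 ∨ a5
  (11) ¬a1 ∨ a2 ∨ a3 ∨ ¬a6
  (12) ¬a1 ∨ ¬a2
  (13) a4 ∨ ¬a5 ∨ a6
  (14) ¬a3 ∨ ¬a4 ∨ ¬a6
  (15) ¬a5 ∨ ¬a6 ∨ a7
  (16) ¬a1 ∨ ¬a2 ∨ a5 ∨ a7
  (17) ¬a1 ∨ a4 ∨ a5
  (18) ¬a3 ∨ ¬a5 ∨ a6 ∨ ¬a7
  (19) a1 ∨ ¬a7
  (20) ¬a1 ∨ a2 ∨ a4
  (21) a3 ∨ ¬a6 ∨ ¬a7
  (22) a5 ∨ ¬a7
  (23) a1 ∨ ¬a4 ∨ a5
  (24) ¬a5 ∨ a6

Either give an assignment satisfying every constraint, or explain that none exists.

a1=T; a2=F; a3=F; a4=T; a5=F; a6=F; a7=F

Set a1 = True.
  then (¬a1 ∨ ¬a2) forces a2 = False.
  then (¬a1 ∨ a2 ∨ a4) forces a4 = True.
  then (a2 ∨ ¬a4 ∨ ¬a7) forces a7 = False.
  then (a2 ∨ ¬a6) forces a6 = False.
  then (¬a3 ∨ a6 ∨ a7) forces a3 = False.
  then (¬a5 ∨ a6) forces a5 = False.
All clauses satisfied.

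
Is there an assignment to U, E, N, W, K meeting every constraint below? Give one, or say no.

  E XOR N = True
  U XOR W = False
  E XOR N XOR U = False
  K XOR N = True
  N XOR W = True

U: True; E: True; N: False; W: True; K: True

E XOR N = T XOR F = True ✓
U XOR W = T XOR T = False ✓
E XOR N XOR U = T XOR F XOR T = False ✓
K XOR N = T XOR F = True ✓
N XOR W = F XOR T = True ✓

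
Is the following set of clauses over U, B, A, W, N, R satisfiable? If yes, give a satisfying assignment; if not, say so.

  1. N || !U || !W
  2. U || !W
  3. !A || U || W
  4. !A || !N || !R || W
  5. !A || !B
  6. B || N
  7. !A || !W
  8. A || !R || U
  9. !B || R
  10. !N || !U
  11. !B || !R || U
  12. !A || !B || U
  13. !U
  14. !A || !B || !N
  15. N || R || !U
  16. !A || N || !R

U = False, B = False, A = False, W = False, N = True, R = False

Unit clause (!U) forces U = False.
In (U || !W) only !W is left, so W = False.
In (!A || U || W) only !A is left, so A = False.
In (A || !R || U) only !R is left, so R = False.
In (!B || R) only !B is left, so B = False.
In (B || N) only N is left, so N = True.
All clauses satisfied.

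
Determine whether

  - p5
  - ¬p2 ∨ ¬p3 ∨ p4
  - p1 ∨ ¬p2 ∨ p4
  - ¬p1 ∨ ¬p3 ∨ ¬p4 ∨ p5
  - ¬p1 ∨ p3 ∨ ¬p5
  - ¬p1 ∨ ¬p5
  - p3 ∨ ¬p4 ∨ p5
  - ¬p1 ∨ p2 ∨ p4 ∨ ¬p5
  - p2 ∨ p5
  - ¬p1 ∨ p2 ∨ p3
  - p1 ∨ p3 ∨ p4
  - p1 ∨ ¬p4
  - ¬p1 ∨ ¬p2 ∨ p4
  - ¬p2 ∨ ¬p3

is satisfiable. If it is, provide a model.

Unit clause (p5) forces p5 = True.
In (¬p1 ∨ ¬p5) only ¬p1 is left, so p1 = False.
In (p1 ∨ ¬p4) only ¬p4 is left, so p4 = False.
In (p1 ∨ ¬p2 ∨ p4) only ¬p2 is left, so p2 = False.
In (p1 ∨ p3 ∨ p4) only p3 is left, so p3 = True.
All clauses satisfied.

p1: False, p2: False, p3: True, p4: False, p5: True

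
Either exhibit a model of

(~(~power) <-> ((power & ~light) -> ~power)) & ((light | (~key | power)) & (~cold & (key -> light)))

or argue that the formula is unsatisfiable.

cold = False; power = True; key = True; light = True

  ~(~power) <-> ((power & ~light) -> ~power) = True
    ~(~power) = True
      ~power = False
    (power & ~light) -> ~power = True
      power & ~light = False
        ~light = False
      ~power = False
  (light | (~key | power)) & (~cold & (key -> light)) = True
    light | (~key | power) = True
      ~key | power = True
        ~key = False
    ~cold & (key -> light) = True
      ~cold = True
      key -> light = True
Both conjuncts True, so the formula holds.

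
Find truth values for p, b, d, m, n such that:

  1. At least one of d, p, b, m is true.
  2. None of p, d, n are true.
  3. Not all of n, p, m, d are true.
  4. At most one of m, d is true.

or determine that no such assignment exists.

p=F; b=T; d=F; m=F; n=F

  (1) {d, p, b, m}: 1 true — at least one ✓
  (2) {p, d, n}: 0 true — none ✓
  (3) {n, p, m, d}: 0/4 true — not all ✓
  (4) {m, d}: 0 true — at most one ✓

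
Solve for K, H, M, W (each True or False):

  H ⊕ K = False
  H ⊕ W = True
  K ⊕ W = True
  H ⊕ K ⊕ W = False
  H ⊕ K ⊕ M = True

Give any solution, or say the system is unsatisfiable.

K = True, H = True, M = True, W = False

H ⊕ K = T ⊕ T = False ✓
H ⊕ W = T ⊕ F = True ✓
K ⊕ W = T ⊕ F = True ✓
H ⊕ K ⊕ W = T ⊕ T ⊕ F = False ✓
H ⊕ K ⊕ M = T ⊕ T ⊕ T = True ✓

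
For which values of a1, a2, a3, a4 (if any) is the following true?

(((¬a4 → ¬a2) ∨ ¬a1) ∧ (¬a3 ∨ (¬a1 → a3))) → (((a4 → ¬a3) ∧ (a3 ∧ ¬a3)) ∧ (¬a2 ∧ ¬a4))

a1: True, a2: True, a3: False, a4: False

  (((¬a4 → ¬a2) ∨ ¬a1) ∧ (¬a3 ∨ (¬a1 → a3))) → (((a4 → ¬a3) ∧ (a3 ∧ ¬a3)) ∧ (¬a2 ∧ ¬a4)) = True
    ((¬a4 → ¬a2) ∨ ¬a1) ∧ (¬a3 ∨ (¬a1 → a3)) = False
      (¬a4 → ¬a2) ∨ ¬a1 = False
        ¬a4 → ¬a2 = False
          ¬a4 = True
          ¬a2 = False
        ¬a1 = False
      ¬a3 ∨ (¬a1 → a3) = True
        ¬a3 = True
        ¬a1 → a3 = True
          ¬a1 = False
    ((a4 → ¬a3) ∧ (a3 ∧ ¬a3)) ∧ (¬a2 ∧ ¬a4) = False
      (a4 → ¬a3) ∧ (a3 ∧ ¬a3) = False
        a4 → ¬a3 = True
          ¬a3 = True
        a3 ∧ ¬a3 = False
          ¬a3 = True
      ¬a2 ∧ ¬a4 = False
        ¬a2 = False
        ¬a4 = True
The formula evaluates to True.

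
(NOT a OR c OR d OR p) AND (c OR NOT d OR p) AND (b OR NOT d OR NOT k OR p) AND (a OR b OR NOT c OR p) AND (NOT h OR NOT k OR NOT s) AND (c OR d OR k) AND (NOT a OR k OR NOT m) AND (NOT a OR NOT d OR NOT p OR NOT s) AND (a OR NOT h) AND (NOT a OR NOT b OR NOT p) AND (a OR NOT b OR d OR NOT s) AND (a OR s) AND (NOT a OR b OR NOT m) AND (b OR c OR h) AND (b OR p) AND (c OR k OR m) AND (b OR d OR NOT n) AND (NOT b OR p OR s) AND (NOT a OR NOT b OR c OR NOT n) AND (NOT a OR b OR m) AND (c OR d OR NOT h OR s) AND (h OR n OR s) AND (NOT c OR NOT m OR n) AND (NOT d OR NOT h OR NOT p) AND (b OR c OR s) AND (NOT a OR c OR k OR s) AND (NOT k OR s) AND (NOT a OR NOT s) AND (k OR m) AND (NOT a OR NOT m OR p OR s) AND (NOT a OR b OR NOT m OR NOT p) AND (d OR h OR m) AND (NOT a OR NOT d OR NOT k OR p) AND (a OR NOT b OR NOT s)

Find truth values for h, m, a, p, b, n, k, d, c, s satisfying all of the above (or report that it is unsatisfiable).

h = False; m = True; a = False; p = True; b = False; n = True; k = True; d = True; c = True; s = True

Set h = False.
Set m = True.
Try a = True:
  (NOT a OR k OR NOT m) forces k = True.
  (NOT a OR b OR NOT m) forces b = True.
  (NOT a OR NOT b OR NOT p) forces p = False.
  (NOT b OR p OR s) forces s = True.
  clause (NOT a OR NOT s) is falsified — backtrack.
So a = False.
  then (a OR s) forces s = True.
  then (a OR NOT b OR NOT s) forces b = False.
  then (b OR c OR h) forces c = True.
  then (b OR p) forces p = True.
  then (NOT c OR NOT m OR n) forces n = True.
  then (b OR d OR NOT n) forces d = True.
Set k = True.
All clauses satisfied.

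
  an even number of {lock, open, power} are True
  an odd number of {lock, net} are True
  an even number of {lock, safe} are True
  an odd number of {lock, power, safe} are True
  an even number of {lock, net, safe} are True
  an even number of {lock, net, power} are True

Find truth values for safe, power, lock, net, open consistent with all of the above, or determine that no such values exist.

safe = True, power = True, lock = True, net = False, open = False

{lock, open, power}: 2 true → even ✓
{lock, net}: 1 true → odd ✓
{lock, safe}: 2 true → even ✓
{lock, power, safe}: 3 true → odd ✓
{lock, net, safe}: 2 true → even ✓
{lock, net, power}: 2 true → even ✓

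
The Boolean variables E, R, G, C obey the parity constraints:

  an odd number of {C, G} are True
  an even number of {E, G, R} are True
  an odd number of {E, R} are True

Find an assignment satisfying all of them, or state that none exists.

E = False, R = True, G = True, C = False

{C, G}: 1 true → odd ✓
{E, G, R}: 2 true → even ✓
{E, R}: 1 true → odd ✓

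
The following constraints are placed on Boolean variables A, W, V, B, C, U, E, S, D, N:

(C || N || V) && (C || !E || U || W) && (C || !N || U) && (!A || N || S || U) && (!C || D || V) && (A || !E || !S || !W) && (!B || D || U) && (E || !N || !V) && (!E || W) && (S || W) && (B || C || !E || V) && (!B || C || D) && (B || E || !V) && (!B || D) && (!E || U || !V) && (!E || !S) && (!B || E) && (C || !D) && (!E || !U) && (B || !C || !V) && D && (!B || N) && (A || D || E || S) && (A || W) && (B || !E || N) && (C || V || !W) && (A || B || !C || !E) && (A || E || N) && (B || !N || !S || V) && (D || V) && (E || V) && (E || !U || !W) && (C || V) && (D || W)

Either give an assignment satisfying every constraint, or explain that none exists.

A = False, W = True, V = False, B = True, C = True, U = False, E = True, S = False, D = True, N = True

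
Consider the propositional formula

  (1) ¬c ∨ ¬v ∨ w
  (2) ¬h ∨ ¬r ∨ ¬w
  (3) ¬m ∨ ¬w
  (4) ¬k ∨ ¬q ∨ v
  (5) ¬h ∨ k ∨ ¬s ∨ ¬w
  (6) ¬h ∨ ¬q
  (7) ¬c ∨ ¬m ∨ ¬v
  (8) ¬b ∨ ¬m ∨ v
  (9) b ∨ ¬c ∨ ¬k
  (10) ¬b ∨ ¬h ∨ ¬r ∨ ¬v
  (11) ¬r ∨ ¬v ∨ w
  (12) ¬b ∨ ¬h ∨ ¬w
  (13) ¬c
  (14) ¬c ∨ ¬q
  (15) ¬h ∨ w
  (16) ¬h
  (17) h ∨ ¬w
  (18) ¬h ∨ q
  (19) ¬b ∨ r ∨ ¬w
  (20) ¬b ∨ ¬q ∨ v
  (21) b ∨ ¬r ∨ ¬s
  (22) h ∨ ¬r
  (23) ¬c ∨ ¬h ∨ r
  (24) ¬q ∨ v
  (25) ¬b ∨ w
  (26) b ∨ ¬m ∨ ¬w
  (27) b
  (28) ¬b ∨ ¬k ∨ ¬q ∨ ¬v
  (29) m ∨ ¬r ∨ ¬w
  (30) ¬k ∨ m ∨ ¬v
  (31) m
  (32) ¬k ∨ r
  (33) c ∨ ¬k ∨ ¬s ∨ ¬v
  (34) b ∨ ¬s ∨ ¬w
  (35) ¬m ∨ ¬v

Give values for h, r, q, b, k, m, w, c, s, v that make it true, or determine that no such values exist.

Unsatisfiable — no assignment works.

Case b = True:
  (¬c) forces c = False.
  (¬h) forces h = False.
  (h ∨ ¬w) forces w = False.
  Clause (¬b ∨ w) is falsified — contradiction.
Case b = False:
  Clause (b) is falsified — contradiction.
Both cases fail, so the formula is unsatisfiable.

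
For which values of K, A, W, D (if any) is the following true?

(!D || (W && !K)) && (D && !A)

K = False; A = False; W = True; D = True

  !D || (W && !K) = True
    !D = False
    W && !K = True
      !K = True
  D && !A = True
    !A = True
Both conjuncts True, so the formula holds.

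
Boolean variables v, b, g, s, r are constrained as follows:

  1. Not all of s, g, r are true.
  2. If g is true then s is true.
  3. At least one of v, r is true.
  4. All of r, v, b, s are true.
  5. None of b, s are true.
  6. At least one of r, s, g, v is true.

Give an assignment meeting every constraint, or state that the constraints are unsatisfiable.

Unsatisfiable — no assignment works.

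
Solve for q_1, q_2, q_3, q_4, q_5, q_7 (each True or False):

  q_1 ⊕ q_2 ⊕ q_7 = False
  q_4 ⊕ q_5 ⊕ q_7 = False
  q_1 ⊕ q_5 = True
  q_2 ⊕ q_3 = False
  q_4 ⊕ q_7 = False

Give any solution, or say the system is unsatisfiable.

q_1: True, q_2: True, q_3: True, q_4: False, q_5: False, q_7: False

q_1 ⊕ q_2 ⊕ q_7 = T ⊕ T ⊕ F = False ✓
q_4 ⊕ q_5 ⊕ q_7 = F ⊕ F ⊕ F = False ✓
q_1 ⊕ q_5 = T ⊕ F = True ✓
q_2 ⊕ q_3 = T ⊕ T = False ✓
q_4 ⊕ q_7 = F ⊕ F = False ✓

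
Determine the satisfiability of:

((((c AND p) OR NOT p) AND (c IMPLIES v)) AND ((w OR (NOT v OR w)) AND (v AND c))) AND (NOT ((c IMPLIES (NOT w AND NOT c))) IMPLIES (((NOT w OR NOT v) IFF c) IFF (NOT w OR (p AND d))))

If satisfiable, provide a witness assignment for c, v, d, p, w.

c = True, v = True, d = True, p = False, w = True

  (((c AND p) OR NOT p) AND (c IMPLIES v)) AND ((w OR (NOT v OR w)) AND (v AND c)) = True
    ((c AND p) OR NOT p) AND (c IMPLIES v) = True
      (c AND p) OR NOT p = True
        c AND p = False
        NOT p = True
      c IMPLIES v = True
    (w OR (NOT v OR w)) AND (v AND c) = True
      w OR (NOT v OR w) = True
        NOT v OR w = True
          NOT v = False
      v AND c = True
  NOT ((c IMPLIES (NOT w AND NOT c))) IMPLIES (((NOT w OR NOT v) IFF c) IFF (NOT w OR (p AND d))) = True
    NOT ((c IMPLIES (NOT w AND NOT c))) = True
      c IMPLIES (NOT w AND NOT c) = False
        NOT w AND NOT c = False
          NOT w = False
          NOT c = False
    ((NOT w OR NOT v) IFF c) IFF (NOT w OR (p AND d)) = True
      (NOT w OR NOT v) IFF c = False
        NOT w OR NOT v = False
          NOT w = False
          NOT v = False
      NOT w OR (p AND d) = False
        NOT w = False
        p AND d = False
Both conjuncts True, so the formula holds.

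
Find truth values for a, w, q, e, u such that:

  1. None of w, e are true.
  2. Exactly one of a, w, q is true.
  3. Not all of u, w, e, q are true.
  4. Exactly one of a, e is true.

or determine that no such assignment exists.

a: True, w: False, q: False, e: False, u: True

  (1) {w, e}: 0 true — none ✓
  (2) {a, w, q}: 1 true — exactly one ✓
  (3) {u, w, e, q}: 1/4 true — not all ✓
  (4) {a, e}: 1 true — exactly one ✓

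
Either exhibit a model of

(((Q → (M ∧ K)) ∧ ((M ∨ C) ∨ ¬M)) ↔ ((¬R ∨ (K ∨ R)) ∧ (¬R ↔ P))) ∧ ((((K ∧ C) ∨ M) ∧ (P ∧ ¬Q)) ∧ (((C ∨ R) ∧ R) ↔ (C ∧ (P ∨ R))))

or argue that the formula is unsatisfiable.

Q = False; M = True; P = True; K = True; C = False; R = False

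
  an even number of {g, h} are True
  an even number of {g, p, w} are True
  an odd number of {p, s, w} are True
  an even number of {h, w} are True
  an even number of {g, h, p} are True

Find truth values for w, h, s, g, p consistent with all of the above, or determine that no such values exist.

w = False, h = False, s = True, g = False, p = False

{g, h}: 0 true → even ✓
{g, p, w}: 0 true → even ✓
{p, s, w}: 1 true → odd ✓
{h, w}: 0 true → even ✓
{g, h, p}: 0 true → even ✓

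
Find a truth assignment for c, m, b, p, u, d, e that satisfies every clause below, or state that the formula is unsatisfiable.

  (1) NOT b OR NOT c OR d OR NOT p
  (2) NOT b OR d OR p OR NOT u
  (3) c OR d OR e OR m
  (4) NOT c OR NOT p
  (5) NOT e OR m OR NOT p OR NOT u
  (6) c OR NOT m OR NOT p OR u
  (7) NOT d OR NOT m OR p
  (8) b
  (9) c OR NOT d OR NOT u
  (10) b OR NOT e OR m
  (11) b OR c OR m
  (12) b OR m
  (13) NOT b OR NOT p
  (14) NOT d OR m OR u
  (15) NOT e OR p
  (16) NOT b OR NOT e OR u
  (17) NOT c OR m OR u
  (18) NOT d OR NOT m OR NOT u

c = False, m = True, b = True, p = False, u = False, d = False, e = False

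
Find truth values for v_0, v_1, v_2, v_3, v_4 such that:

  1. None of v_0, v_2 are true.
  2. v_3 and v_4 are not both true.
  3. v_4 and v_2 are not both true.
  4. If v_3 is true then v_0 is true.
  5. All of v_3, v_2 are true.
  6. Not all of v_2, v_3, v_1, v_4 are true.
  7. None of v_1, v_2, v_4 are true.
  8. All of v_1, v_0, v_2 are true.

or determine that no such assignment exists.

Unsatisfiable

Case v_0 = True:
  Constraint (1) is violated (v_0=T) — contradiction.
Case v_0 = False:
  Constraint (8) is violated (v_0=F) — contradiction.
Both cases fail — unsatisfiable.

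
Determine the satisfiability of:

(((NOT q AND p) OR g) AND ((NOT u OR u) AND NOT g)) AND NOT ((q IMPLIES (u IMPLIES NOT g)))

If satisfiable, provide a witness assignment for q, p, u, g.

Case g = True: the conjunct NOT g is False.
Case g = False: the conjunct NOT ((q IMPLIES (u IMPLIES NOT g))) becomes NOT ((q IMPLIES True)) = False.
Both cases fail — unsatisfiable.

The formula is unsatisfiable.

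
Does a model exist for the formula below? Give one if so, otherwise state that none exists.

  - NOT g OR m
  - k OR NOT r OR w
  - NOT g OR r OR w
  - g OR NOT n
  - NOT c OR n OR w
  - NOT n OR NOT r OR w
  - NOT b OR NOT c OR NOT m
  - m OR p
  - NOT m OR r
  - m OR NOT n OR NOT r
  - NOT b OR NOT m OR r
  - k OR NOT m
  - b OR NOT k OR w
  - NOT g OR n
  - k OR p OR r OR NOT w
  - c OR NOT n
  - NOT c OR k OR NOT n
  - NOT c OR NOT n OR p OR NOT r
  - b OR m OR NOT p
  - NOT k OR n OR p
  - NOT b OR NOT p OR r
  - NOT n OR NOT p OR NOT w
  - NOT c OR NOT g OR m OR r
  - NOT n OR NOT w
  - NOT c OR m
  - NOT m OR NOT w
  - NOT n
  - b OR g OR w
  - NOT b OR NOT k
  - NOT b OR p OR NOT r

Unit clause (NOT n) forces n = False.
In (NOT g OR n) only NOT g is left, so g = False.
Try c = True:
  (NOT c OR n OR w) forces w = True.
  (NOT c OR m) forces m = True.
  clause (NOT m OR NOT w) is falsified — backtrack.
So c = False.
Try r = False:
  (NOT m OR r) forces m = False.
  (m OR p) forces p = True.
  (b OR m OR NOT p) forces b = True.
  clause (NOT b OR NOT p OR r) is falsified — backtrack.
So r = True.
Set k = False.
  then (k OR NOT r OR w) forces w = True.
  then (k OR NOT m) forces m = False.
  then (m OR p) forces p = True.
  then (b OR m OR NOT p) forces b = True.
All clauses satisfied.

n = False; c = False; r = True; k = False; g = False; b = True; w = True; m = False; p = True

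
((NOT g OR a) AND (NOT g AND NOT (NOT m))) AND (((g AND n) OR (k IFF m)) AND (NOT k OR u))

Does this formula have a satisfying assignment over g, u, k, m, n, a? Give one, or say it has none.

g = False, u = True, k = True, m = True, n = False, a = True

  (NOT g OR a) AND (NOT g AND NOT (NOT m)) = True
    NOT g OR a = True
      NOT g = True
    NOT g AND NOT (NOT m) = True
      NOT g = True
      NOT (NOT m) = True
        NOT m = False
  ((g AND n) OR (k IFF m)) AND (NOT k OR u) = True
    (g AND n) OR (k IFF m) = True
      g AND n = False
      k IFF m = True
    NOT k OR u = True
      NOT k = False
Both conjuncts True, so the formula holds.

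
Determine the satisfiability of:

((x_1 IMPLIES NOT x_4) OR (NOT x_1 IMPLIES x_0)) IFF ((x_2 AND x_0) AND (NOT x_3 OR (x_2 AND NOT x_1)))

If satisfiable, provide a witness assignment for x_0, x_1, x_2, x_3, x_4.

x_0=T; x_1=F; x_2=T; x_3=T; x_4=F

  ((x_1 IMPLIES NOT x_4) OR (NOT x_1 IMPLIES x_0)) IFF ((x_2 AND x_0) AND (NOT x_3 OR (x_2 AND NOT x_1))) = True
    (x_1 IMPLIES NOT x_4) OR (NOT x_1 IMPLIES x_0) = True
      x_1 IMPLIES NOT x_4 = True
        NOT x_4 = True
      NOT x_1 IMPLIES x_0 = True
        NOT x_1 = True
    (x_2 AND x_0) AND (NOT x_3 OR (x_2 AND NOT x_1)) = True
      x_2 AND x_0 = True
      NOT x_3 OR (x_2 AND NOT x_1) = True
        NOT x_3 = False
        x_2 AND NOT x_1 = True
          NOT x_1 = True
The formula evaluates to True.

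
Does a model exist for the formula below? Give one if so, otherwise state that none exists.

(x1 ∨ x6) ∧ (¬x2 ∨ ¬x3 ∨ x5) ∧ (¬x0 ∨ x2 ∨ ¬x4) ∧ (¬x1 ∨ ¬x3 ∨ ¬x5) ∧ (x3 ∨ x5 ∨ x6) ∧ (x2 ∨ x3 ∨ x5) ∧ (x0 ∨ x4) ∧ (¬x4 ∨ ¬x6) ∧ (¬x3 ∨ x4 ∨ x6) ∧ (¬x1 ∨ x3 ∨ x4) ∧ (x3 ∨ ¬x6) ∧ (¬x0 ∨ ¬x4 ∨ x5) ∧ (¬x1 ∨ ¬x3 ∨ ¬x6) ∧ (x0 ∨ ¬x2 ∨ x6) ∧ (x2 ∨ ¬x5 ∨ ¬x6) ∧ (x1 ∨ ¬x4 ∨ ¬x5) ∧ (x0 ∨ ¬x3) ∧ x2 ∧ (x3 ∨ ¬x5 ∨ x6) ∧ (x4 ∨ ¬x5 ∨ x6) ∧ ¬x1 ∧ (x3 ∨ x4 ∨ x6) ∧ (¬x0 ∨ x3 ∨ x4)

Unit clause (x2) forces x2 = True.
Unit clause (¬x1) forces x1 = False.
In (x1 ∨ x6) only x6 is left, so x6 = True.
In (¬x4 ∨ ¬x6) only ¬x4 is left, so x4 = False.
In (x3 ∨ ¬x6) only x3 is left, so x3 = True.
In (x0 ∨ ¬x3) only x0 is left, so x0 = True.
In (¬x2 ∨ ¬x3 ∨ x5) only x5 is left, so x5 = True.
All clauses satisfied.

x0 = True, x1 = False, x2 = True, x3 = True, x4 = False, x5 = True, x6 = True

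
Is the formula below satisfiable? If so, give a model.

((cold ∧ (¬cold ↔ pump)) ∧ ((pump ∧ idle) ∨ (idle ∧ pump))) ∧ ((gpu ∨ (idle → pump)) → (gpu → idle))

Case idle = True: the formula simplifies to (cold ∧ (¬cold ↔ pump)) ∧ (pump ∨ pump).
  pump = True: simplifies to cold ∧ ¬cold.
    cold = True: the conjunct ¬cold is False.
    cold = False: the conjunct cold is False.
  pump = False: the conjunct pump ∨ pump becomes False ∨ False = False.
Case idle = False: the conjunct (pump ∧ idle) ∨ (idle ∧ pump) becomes (pump ∧ False) ∨ (False ∧ pump) = False.
Both cases fail — unsatisfiable.

Unsatisfiable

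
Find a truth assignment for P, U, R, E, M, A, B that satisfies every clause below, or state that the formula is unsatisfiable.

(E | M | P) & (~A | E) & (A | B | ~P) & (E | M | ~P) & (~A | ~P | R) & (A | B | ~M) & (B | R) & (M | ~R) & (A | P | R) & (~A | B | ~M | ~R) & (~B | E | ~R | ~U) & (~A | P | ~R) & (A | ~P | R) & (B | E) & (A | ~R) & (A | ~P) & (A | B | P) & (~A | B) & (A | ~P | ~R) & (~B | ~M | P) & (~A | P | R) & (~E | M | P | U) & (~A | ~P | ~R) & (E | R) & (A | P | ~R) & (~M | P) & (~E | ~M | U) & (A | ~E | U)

UNSATISFIABLE

Case P = True:
  (A | ~P) forces A = True.
  (~A | E) forces E = True.
  (~A | ~P | R) forces R = True.
  Clause (~A | ~P | ~R) is falsified — contradiction.
Case P = False:
  (~M | P) forces M = False.
  (E | M | P) forces E = True.
  (M | ~R) forces R = False.
  (B | R) forces B = True.
  (A | P | R) forces A = True.
  Clause (~A | P | R) is falsified — contradiction.
Both cases fail, so the formula is unsatisfiable.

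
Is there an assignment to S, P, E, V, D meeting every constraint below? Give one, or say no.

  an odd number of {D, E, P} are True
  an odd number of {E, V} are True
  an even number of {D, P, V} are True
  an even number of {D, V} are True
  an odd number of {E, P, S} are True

S=F; P=F; E=T; V=F; D=F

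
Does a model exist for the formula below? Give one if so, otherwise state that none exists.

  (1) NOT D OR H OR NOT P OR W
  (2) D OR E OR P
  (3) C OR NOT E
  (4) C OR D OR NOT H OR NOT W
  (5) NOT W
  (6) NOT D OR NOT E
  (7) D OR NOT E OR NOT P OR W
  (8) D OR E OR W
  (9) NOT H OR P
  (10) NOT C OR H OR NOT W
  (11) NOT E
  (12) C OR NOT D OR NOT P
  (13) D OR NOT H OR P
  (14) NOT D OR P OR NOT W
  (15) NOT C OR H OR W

C = False; E = False; D = True; P = False; W = False; H = False

Unit clause (NOT W) forces W = False.
Unit clause (NOT E) forces E = False.
In (D OR E OR W) only D is left, so D = True.
Set C = False.
  then (C OR NOT D OR NOT P) forces P = False.
  then (NOT H OR P) forces H = False.
All clauses satisfied.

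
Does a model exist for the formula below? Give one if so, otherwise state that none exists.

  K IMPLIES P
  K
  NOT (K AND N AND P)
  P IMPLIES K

K = True, N = False, P = True

Unit clause (K) forces K = True.
In (NOT K OR P) only P is left, so P = True.
In (NOT K OR NOT N OR NOT P) only NOT N is left, so N = False.
Check each clause:
  (K): K holds.
  (NOT K OR P): P holds.
  (K OR NOT P): K holds.
  (NOT K OR NOT N OR NOT P): NOT N holds.
All clauses satisfied.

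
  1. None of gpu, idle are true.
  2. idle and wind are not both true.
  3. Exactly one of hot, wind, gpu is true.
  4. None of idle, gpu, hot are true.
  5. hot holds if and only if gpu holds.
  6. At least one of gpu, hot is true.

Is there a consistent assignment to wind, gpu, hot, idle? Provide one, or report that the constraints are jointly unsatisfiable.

Unsatisfiable

Case hot = True:
  Constraint (4) is violated (hot=T) — contradiction.
Case hot = False:
  (1) forces gpu = False.
  Constraint (6) is violated (gpu=F, hot=F) — contradiction.
Both cases fail — unsatisfiable.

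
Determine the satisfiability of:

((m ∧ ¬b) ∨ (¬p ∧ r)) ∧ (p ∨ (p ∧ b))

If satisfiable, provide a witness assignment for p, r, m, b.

p: True; r: False; m: True; b: False

  (m ∧ ¬b) ∨ (¬p ∧ r) = True
    m ∧ ¬b = True
      ¬b = True
    ¬p ∧ r = False
      ¬p = False
  p ∨ (p ∧ b) = True
    p ∧ b = False
Both conjuncts True, so the formula holds.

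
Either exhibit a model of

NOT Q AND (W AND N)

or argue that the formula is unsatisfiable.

W = True, Q = False, N = True

  NOT Q = True
  W AND N = True
Both conjuncts True, so the formula holds.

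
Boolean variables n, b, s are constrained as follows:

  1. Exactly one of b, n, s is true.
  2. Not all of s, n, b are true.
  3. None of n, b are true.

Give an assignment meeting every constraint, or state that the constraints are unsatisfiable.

n=F, b=F, s=T

  (1) {b, n, s}: 1 true — exactly one ✓
  (2) {s, n, b}: 1/3 true — not all ✓
  (3) {n, b}: 0 true — none ✓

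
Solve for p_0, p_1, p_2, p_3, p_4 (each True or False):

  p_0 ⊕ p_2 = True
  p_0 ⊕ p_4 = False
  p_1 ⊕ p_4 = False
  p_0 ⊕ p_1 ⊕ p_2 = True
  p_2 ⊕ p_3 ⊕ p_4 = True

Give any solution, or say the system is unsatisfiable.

p_0=F, p_1=F, p_2=T, p_3=F, p_4=F

p_0 ⊕ p_2 = F ⊕ T = True ✓
p_0 ⊕ p_4 = F ⊕ F = False ✓
p_1 ⊕ p_4 = F ⊕ F = False ✓
p_0 ⊕ p_1 ⊕ p_2 = F ⊕ F ⊕ T = True ✓
p_2 ⊕ p_3 ⊕ p_4 = T ⊕ F ⊕ F = True ✓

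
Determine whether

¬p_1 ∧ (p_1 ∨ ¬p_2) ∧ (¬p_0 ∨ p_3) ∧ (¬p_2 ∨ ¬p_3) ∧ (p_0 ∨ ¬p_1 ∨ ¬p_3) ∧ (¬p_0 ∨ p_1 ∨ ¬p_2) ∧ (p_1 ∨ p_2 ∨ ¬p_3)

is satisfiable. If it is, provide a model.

p_0 = False, p_1 = False, p_2 = False, p_3 = False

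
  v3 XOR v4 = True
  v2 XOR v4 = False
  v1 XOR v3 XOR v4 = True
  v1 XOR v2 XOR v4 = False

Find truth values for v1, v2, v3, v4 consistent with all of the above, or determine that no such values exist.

v1 = False, v2 = False, v3 = True, v4 = False

v3 XOR v4 = T XOR F = True ✓
v2 XOR v4 = F XOR F = False ✓
v1 XOR v3 XOR v4 = F XOR T XOR F = True ✓
v1 XOR v2 XOR v4 = F XOR F XOR F = False ✓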